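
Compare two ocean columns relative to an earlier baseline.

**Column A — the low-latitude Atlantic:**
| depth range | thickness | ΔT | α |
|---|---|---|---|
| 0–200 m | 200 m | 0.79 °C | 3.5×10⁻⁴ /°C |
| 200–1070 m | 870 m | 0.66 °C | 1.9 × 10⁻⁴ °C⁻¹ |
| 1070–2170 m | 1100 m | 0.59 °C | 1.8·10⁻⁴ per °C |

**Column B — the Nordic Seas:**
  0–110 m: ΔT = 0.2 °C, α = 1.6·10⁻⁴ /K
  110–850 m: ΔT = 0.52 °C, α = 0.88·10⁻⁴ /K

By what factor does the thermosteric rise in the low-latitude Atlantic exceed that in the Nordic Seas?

A 0–200 m: 0.79 × 200 × 3.5×10⁻⁴ = 0.05530 m
A 200–1070 m: 1.9×10⁻⁴ × 0.66 × 870 = 0.109098 m
A 1070–2170 m: 1100 × 0.59 × 1.8×10⁻⁴ = 0.11682 m
A total: 0.281218 m
B 0–110 m: 110 × 1.6×10⁻⁴ × 0.2 = 0.00352 m
B Layer 2: 740 × 0.52 × 0.88×10⁻⁴ = 0.0338624 m
B total: 0.0373824 m
Ratio: 0.281218 / 0.0373824 ≈ 7.523

a factor of 7.52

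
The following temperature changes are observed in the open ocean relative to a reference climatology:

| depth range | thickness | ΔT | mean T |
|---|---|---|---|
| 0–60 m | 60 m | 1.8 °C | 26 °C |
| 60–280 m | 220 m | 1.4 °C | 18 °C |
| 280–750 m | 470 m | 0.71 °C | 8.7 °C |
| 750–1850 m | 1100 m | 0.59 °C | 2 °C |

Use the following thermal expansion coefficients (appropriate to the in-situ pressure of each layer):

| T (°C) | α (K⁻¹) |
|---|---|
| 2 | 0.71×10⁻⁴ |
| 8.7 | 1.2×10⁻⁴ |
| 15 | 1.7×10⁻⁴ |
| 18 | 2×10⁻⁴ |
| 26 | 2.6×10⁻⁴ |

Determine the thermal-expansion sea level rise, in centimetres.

Layer 1 at 26 °C → α = 2.6×10⁻⁴ K⁻¹
Layer 2 at 18 °C → α = 2×10⁻⁴ K⁻¹
Layer 3 at 8.7 °C → α = 1.2×10⁻⁴ K⁻¹
Layer 4 at 2 °C → α = 0.71×10⁻⁴ K⁻¹
Layer 1: 60 × 2.6×10⁻⁴ × 1.8 = 0.02808 m
60–280 m: 220 × 2×10⁻⁴ × 1.4 = 0.06160 m
1.2×10⁻⁴ × 470 × 0.71 = 0.040044 m
750–1850 m: 0.71×10⁻⁴ × 1100 × 0.59 = 0.046079 m
Δh = 0.02808 + 0.06160 + 0.040044 + 0.046079 = 0.175803 m

17.6 cm of thermosteric rise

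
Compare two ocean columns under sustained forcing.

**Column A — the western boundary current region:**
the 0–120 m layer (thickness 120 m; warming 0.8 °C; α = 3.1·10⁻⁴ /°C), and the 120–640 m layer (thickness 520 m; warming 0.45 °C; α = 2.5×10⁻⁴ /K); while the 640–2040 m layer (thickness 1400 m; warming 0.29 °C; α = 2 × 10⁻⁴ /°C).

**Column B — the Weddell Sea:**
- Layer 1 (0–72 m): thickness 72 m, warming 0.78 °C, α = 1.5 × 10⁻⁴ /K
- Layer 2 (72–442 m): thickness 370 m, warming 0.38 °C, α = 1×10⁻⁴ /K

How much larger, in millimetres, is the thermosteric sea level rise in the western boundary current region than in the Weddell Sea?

147 mm

A 3.1×10⁻⁴ × 0.8 × 120 = 0.02976 m
A 520 × 2.5×10⁻⁴ × 0.45 = 0.05850 m
A 640–2040 m: 2×10⁻⁴ × 0.29 × 1400 = 0.08120 m
A total: 0.16946 m
B 1.5×10⁻⁴ × 72 × 0.78 = 0.008424 m
B 72–442 m: 370 × 1×10⁻⁴ × 0.38 = 0.01406 m
B total: 0.022484 m
Difference: 0.16946 − 0.022484 = 0.146976 m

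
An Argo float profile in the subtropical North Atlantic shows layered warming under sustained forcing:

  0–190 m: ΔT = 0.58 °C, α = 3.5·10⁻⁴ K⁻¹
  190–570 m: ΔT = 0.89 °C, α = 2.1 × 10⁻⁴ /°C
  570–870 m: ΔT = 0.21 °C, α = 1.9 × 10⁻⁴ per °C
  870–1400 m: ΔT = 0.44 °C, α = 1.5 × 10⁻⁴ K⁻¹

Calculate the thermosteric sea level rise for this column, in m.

0.16 m

0–190 m: 0.58 × 190 × 3.5×10⁻⁴ = 0.03857 m
0.89 × 380 × 2.1×10⁻⁴ = 0.071022 m
570–870 m: 1.9×10⁻⁴ × 300 × 0.21 = 0.01197 m
870–1400 m: 530 × 1.5×10⁻⁴ × 0.44 = 0.03498 m
Δh = 0.03857 + 0.071022 + 0.01197 + 0.03498 = 0.156542 m ≈ 0.16 m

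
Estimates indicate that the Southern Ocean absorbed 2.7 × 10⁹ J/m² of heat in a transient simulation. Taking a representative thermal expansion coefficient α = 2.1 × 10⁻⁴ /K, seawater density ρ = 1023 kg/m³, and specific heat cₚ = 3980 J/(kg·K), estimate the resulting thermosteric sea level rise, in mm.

Δh = αQ/(ρcₚ) = 2.1×10⁻⁴ × 2.7×10⁹ / (1023 × 3980) ≈ 0.13926 m

Δh ≈ 140 mm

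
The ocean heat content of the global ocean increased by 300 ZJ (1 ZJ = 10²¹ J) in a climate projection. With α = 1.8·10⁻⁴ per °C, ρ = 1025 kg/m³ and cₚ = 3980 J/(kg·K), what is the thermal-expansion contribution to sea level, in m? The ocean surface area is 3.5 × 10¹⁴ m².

0.038 m

Per unit area: Q = 300×10²¹ / (3.5×10¹⁴) ≈ 8.571×10⁸ J/m²
Δh = αQ/(ρcₚ) = 1.8×10⁻⁴ × 8.571×10⁸ / (1025 × 3980) ≈ 0.037818 m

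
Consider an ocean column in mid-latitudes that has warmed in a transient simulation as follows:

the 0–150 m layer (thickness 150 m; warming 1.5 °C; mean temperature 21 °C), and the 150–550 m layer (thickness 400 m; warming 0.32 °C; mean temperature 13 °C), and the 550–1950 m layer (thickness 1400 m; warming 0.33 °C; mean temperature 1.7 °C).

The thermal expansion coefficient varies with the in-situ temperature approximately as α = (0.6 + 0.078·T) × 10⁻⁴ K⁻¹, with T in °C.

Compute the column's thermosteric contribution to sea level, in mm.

Layer 1: α = (0.6 + 0.078×21)×10⁻⁴ = 2.238×10⁻⁴ K⁻¹
Layer 2: α = (0.6 + 0.078×13)×10⁻⁴ = 1.614×10⁻⁴ K⁻¹
Layer 3: α = (0.6 + 0.078×1.7)×10⁻⁴ = 0.7326×10⁻⁴ K⁻¹
1.5 × 2.238×10⁻⁴ × 150 = 0.050355 m
0.32 × 1.614×10⁻⁴ × 400 = 0.0206592 m
0.7326×10⁻⁴ × 0.33 × 1400 = 0.03384612 m
Δh = 0.050355 + 0.0206592 + 0.03384612 = 0.10486032 m

Δh ≈ 105 mm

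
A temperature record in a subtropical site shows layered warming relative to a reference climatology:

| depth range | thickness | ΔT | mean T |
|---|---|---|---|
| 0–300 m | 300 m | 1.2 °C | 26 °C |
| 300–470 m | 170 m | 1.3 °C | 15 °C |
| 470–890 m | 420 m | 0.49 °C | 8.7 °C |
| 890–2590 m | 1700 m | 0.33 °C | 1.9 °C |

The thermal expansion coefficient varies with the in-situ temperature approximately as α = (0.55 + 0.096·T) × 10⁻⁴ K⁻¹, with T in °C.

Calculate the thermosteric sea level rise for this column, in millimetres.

Layer 1: α = (0.55 + 0.096×26)×10⁻⁴ = 3.046×10⁻⁴ K⁻¹
Layer 2: α = (0.55 + 0.096×15)×10⁻⁴ = 1.99×10⁻⁴ K⁻¹
Layer 3: α = (0.55 + 0.096×8.7)×10⁻⁴ = 1.3852×10⁻⁴ K⁻¹
Layer 4: α = (0.55 + 0.096×1.9)×10⁻⁴ = 0.7324×10⁻⁴ K⁻¹
Layer 1: 1.2 × 3.046×10⁻⁴ × 300 = 0.109656 m
300–470 m: 170 × 1.3 × 1.99×10⁻⁴ = 0.043979 m
Layer 3: 0.49 × 1.3852×10⁻⁴ × 420 = 0.028507416 m
890–2590 m: 0.7324×10⁻⁴ × 0.33 × 1700 = 0.04108764 m
Δh = 0.109656 + 0.043979 + 0.028507416 + 0.04108764 = 0.223230056 m ≈ 223 mm

Δh ≈ 223 mm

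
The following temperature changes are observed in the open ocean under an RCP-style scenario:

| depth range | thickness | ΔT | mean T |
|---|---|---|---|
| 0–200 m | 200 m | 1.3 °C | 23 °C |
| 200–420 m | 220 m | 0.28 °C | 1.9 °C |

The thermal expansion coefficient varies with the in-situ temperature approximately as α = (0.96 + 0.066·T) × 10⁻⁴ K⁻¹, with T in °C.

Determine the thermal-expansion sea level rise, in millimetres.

Δh = 71 mm

Layer 1: α = (0.96 + 0.066×23)×10⁻⁴ = 2.478×10⁻⁴ K⁻¹
Layer 2: α = (0.96 + 0.066×1.9)×10⁻⁴ = 1.0854×10⁻⁴ K⁻¹
200 × 2.478×10⁻⁴ × 1.3 = 0.064428 m
220 × 0.28 × 1.0854×10⁻⁴ = 0.006686064 m
Δh = 0.064428 + 0.006686064 = 0.071114064 m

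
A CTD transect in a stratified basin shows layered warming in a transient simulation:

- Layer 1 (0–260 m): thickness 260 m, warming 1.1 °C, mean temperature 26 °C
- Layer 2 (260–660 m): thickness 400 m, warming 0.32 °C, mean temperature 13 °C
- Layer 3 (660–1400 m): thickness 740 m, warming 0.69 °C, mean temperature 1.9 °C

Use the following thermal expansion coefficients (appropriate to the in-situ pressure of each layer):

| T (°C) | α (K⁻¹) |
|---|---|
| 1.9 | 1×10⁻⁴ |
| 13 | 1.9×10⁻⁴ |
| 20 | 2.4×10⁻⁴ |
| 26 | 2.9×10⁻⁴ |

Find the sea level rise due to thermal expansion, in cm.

Layer 1 at 26 °C → α = 2.9×10⁻⁴ K⁻¹
Layer 2 at 13 °C → α = 1.9×10⁻⁴ K⁻¹
Layer 3 at 1.9 °C → α = 1×10⁻⁴ K⁻¹
Layer 1: 1.1 × 260 × 2.9×10⁻⁴ = 0.08294 m
Layer 2: 0.32 × 400 × 1.9×10⁻⁴ = 0.02432 m
660–1400 m: 740 × 1×10⁻⁴ × 0.69 = 0.05106 m
Δh = 0.08294 + 0.02432 + 0.05106 = 0.15832 m ≈ 15.8 cm

Δh ≈ 15.8 cm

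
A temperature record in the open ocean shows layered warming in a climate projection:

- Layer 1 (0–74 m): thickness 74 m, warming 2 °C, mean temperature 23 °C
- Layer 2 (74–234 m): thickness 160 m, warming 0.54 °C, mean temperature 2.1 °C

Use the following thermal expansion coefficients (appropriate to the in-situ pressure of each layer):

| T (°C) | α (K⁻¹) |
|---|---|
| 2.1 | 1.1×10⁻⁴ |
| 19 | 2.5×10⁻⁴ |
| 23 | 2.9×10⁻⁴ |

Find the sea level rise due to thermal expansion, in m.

0.0524 m of thermosteric rise

Layer 1 at 23 °C → α = 2.9×10⁻⁴ K⁻¹
Layer 2 at 2.1 °C → α = 1.1×10⁻⁴ K⁻¹
Layer 1: 74 × 2.9×10⁻⁴ × 2 = 0.04292 m
1.1×10⁻⁴ × 160 × 0.54 = 0.009504 m
Δh = 0.04292 + 0.009504 = 0.052424 m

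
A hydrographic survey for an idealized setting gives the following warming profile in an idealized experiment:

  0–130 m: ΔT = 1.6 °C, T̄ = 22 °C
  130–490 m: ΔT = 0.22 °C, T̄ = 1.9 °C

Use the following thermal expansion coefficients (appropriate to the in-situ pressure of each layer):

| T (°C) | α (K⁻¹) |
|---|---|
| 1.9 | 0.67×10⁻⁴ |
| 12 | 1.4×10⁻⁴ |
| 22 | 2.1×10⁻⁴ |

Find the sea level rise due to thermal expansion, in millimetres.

49 mm of thermosteric rise

Layer 1 at 22 °C → α = 2.1×10⁻⁴ K⁻¹
Layer 2 at 1.9 °C → α = 0.67×10⁻⁴ K⁻¹
130 × 2.1×10⁻⁴ × 1.6 = 0.04368 m
Layer 2: 0.22 × 0.67×10⁻⁴ × 360 = 0.0053064 m
Δh = 0.04368 + 0.0053064 = 0.0489864 m ≈ 49 mm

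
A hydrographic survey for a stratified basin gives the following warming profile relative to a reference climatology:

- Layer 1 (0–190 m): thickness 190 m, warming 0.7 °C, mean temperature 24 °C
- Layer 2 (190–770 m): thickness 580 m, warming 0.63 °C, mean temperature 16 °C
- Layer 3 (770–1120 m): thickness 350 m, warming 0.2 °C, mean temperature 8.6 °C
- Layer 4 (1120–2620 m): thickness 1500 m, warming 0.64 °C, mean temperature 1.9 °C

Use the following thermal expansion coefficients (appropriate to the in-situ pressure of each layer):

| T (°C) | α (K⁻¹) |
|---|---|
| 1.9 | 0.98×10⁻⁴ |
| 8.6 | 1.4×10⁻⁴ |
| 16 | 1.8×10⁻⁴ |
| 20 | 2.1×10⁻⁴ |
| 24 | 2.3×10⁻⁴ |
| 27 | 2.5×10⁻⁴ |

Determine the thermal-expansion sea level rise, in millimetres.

Δh ≈ 200 mm

Layer 1 at 24 °C → α = 2.3×10⁻⁴ K⁻¹
Layer 2 at 16 °C → α = 1.8×10⁻⁴ K⁻¹
Layer 3 at 8.6 °C → α = 1.4×10⁻⁴ K⁻¹
Layer 4 at 1.9 °C → α = 0.98×10⁻⁴ K⁻¹
Layer 1: 190 × 0.7 × 2.3×10⁻⁴ = 0.03059 m
Layer 2: 580 × 0.63 × 1.8×10⁻⁴ = 0.065772 m
Layer 3: 1.4×10⁻⁴ × 350 × 0.2 = 0.00980 m
Layer 4: 0.98×10⁻⁴ × 1500 × 0.64 = 0.09408 m
Δh = 0.03059 + 0.065772 + 0.00980 + 0.09408 = 0.200242 m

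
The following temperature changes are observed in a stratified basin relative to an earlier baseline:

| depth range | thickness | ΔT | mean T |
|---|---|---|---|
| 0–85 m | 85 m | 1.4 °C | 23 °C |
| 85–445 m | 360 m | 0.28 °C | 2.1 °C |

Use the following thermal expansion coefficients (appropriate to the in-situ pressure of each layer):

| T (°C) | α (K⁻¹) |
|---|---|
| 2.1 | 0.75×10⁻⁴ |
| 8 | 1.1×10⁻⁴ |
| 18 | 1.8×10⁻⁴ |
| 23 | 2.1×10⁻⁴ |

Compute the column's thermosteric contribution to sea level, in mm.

Δh = 33 mm

Layer 1 at 23 °C → α = 2.1×10⁻⁴ K⁻¹
Layer 2 at 2.1 °C → α = 0.75×10⁻⁴ K⁻¹
0–85 m: 2.1×10⁻⁴ × 1.4 × 85 = 0.02499 m
Layer 2: 0.28 × 360 × 0.75×10⁻⁴ = 0.00756 m
Δh = 0.02499 + 0.00756 = 0.03255 m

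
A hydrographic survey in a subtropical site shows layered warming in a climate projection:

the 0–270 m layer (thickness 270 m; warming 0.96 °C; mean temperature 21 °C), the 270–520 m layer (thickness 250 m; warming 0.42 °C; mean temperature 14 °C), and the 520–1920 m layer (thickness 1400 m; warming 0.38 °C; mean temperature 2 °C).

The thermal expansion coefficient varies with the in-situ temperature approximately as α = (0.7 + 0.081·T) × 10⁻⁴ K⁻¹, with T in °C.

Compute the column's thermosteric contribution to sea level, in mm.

about 130 mm

Layer 1: α = (0.7 + 0.081×21)×10⁻⁴ = 2.401×10⁻⁴ K⁻¹
Layer 2: α = (0.7 + 0.081×14)×10⁻⁴ = 1.834×10⁻⁴ K⁻¹
Layer 3: α = (0.7 + 0.081×2)×10⁻⁴ = 0.862×10⁻⁴ K⁻¹
Layer 1: 270 × 2.401×10⁻⁴ × 0.96 = 0.06223392 m
270–520 m: 1.834×10⁻⁴ × 0.42 × 250 = 0.019257 m
Layer 3: 1400 × 0.862×10⁻⁴ × 0.38 = 0.0458584 m
Δh = 0.06223392 + 0.019257 + 0.0458584 = 0.12734932 m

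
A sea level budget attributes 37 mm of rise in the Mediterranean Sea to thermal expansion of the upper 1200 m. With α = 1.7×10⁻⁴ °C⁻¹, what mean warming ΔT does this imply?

ΔT = Δh/(αH) = 0.037 / (1.7×10⁻⁴ × 1200) ≈ 0.1814 K

ΔT ≈ 0.18 K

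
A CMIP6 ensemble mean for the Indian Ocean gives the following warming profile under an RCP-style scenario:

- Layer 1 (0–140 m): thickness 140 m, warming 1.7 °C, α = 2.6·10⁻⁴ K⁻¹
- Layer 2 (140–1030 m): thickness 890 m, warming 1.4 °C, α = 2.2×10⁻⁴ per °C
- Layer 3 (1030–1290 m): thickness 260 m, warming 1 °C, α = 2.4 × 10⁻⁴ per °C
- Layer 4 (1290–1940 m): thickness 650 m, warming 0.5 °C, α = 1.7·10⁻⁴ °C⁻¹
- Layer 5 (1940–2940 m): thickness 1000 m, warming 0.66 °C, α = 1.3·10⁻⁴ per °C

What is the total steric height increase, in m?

Layer 1: 2.6×10⁻⁴ × 140 × 1.7 = 0.06188 m
890 × 2.2×10⁻⁴ × 1.4 = 0.27412 m
Layer 3: 1 × 2.4×10⁻⁴ × 260 = 0.06240 m
1290–1940 m: 650 × 1.7×10⁻⁴ × 0.5 = 0.05525 m
Layer 5: 0.66 × 1.3×10⁻⁴ × 1000 = 0.08580 m
Δh = 0.06188 + 0.27412 + 0.06240 + 0.05525 + 0.08580 = 0.53945 m

Δh ≈ 0.539 m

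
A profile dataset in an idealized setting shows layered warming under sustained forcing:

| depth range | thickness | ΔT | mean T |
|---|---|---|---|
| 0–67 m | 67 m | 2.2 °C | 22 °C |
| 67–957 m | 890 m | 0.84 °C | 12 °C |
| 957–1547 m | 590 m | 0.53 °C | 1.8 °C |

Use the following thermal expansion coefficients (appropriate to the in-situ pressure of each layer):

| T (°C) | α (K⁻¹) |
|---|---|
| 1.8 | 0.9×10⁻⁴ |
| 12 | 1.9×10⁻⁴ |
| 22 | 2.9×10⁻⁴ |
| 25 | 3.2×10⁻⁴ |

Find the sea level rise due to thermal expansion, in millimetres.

Layer 1 at 22 °C → α = 2.9×10⁻⁴ K⁻¹
Layer 2 at 12 °C → α = 1.9×10⁻⁴ K⁻¹
Layer 3 at 1.8 °C → α = 0.9×10⁻⁴ K⁻¹
Layer 1: 2.9×10⁻⁴ × 2.2 × 67 = 0.042746 m
0.84 × 890 × 1.9×10⁻⁴ = 0.142044 m
957–1547 m: 0.9×10⁻⁴ × 0.53 × 590 = 0.028143 m
Δh = 0.042746 + 0.142044 + 0.028143 = 0.212933 m ≈ 210 mm

Δh ≈ 210 mm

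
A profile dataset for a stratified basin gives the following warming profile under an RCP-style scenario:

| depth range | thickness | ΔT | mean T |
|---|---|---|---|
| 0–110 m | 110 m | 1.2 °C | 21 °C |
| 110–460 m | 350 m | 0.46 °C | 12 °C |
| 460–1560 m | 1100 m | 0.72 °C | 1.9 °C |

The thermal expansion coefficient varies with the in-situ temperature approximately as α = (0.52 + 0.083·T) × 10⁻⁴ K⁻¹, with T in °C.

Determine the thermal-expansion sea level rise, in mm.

Layer 1: α = (0.52 + 0.083×21)×10⁻⁴ = 2.263×10⁻⁴ K⁻¹
Layer 2: α = (0.52 + 0.083×12)×10⁻⁴ = 1.516×10⁻⁴ K⁻¹
Layer 3: α = (0.52 + 0.083×1.9)×10⁻⁴ = 0.6777×10⁻⁴ K⁻¹
2.263×10⁻⁴ × 110 × 1.2 = 0.0298716 m
350 × 0.46 × 1.516×10⁻⁴ = 0.0244076 m
Layer 3: 0.72 × 0.6777×10⁻⁴ × 1100 = 0.05367384 m
Δh = 0.0298716 + 0.0244076 + 0.05367384 = 0.10795304 m ≈ 110 mm

110 mm of thermosteric rise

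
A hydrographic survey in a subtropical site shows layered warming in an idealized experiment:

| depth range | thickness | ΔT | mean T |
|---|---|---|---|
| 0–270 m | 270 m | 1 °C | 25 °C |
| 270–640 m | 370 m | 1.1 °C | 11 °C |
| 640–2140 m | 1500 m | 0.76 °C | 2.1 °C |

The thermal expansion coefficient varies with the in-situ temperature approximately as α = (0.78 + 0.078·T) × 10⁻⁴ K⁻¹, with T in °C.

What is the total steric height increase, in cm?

Layer 1: α = (0.78 + 0.078×25)×10⁻⁴ = 2.73×10⁻⁴ K⁻¹
Layer 2: α = (0.78 + 0.078×11)×10⁻⁴ = 1.638×10⁻⁴ K⁻¹
Layer 3: α = (0.78 + 0.078×2.1)×10⁻⁴ = 0.9438×10⁻⁴ K⁻¹
2.73×10⁻⁴ × 1 × 270 = 0.07371 m
Layer 2: 1.1 × 370 × 1.638×10⁻⁴ = 0.0666666 m
640–2140 m: 0.76 × 0.9438×10⁻⁴ × 1500 = 0.1075932 m
Δh = 0.07371 + 0.0666666 + 0.1075932 = 0.2479698 m

25 cm of thermosteric rise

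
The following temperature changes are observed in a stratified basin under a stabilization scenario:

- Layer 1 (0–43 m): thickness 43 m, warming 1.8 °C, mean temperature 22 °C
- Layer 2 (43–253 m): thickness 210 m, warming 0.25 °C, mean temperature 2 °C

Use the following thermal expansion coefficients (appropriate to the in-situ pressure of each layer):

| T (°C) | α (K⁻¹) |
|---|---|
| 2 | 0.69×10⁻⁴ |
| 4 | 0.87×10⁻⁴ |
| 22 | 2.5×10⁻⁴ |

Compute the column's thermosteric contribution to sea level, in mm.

Δh = 23.0 mm

Layer 1 at 22 °C → α = 2.5×10⁻⁴ K⁻¹
Layer 2 at 2 °C → α = 0.69×10⁻⁴ K⁻¹
0–43 m: 43 × 2.5×10⁻⁴ × 1.8 = 0.01935 m
43–253 m: 210 × 0.69×10⁻⁴ × 0.25 = 0.0036225 m
Δh = 0.01935 + 0.0036225 = 0.0229725 m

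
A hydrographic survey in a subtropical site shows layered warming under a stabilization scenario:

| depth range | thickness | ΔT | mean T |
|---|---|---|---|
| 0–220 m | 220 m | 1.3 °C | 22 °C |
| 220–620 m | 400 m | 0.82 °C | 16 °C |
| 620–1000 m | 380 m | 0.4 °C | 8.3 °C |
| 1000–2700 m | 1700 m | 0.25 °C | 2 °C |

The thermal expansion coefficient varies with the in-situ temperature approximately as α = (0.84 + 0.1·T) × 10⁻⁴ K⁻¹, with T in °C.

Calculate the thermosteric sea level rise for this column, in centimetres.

Layer 1: α = (0.84 + 0.1×22)×10⁻⁴ = 3.04×10⁻⁴ K⁻¹
Layer 2: α = (0.84 + 0.1×16)×10⁻⁴ = 2.44×10⁻⁴ K⁻¹
Layer 3: α = (0.84 + 0.1×8.3)×10⁻⁴ = 1.67×10⁻⁴ K⁻¹
Layer 4: α = (0.84 + 0.1×2)×10⁻⁴ = 1.04×10⁻⁴ K⁻¹
Layer 1: 1.3 × 3.04×10⁻⁴ × 220 = 0.086944 m
0.82 × 400 × 2.44×10⁻⁴ = 0.080032 m
Layer 3: 1.67×10⁻⁴ × 0.4 × 380 = 0.025384 m
1.04×10⁻⁴ × 1700 × 0.25 = 0.04420 m
Δh = 0.086944 + 0.080032 + 0.025384 + 0.04420 = 0.23656 m

23.7 cm of thermosteric rise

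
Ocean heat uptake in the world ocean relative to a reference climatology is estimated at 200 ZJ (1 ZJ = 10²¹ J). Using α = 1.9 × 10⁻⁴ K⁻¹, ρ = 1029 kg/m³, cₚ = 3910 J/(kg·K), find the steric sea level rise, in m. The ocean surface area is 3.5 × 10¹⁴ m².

Per unit area: Q = 200×10²¹ / (3.5×10¹⁴) ≈ 5.714×10⁸ J/m²
Δh = αQ/(ρcₚ) = 1.9×10⁻⁴ × 5.714×10⁸ / (1029 × 3910) ≈ 0.026984 m

0.0270 m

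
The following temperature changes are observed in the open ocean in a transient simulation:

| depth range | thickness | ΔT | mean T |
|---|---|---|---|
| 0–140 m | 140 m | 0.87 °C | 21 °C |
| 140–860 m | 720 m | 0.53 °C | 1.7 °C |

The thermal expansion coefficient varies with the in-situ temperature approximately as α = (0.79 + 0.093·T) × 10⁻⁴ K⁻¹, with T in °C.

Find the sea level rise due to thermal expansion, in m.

Layer 1: α = (0.79 + 0.093×21)×10⁻⁴ = 2.743×10⁻⁴ K⁻¹
Layer 2: α = (0.79 + 0.093×1.7)×10⁻⁴ = 0.9481×10⁻⁴ K⁻¹
2.743×10⁻⁴ × 140 × 0.87 = 0.03340974 m
Layer 2: 720 × 0.9481×10⁻⁴ × 0.53 = 0.036179496 m
Δh = 0.03340974 + 0.036179496 = 0.069589236 m

0.070 m of thermosteric rise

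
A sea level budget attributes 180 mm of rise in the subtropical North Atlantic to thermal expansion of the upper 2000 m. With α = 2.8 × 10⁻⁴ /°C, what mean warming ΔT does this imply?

0.321 K

ΔT = Δh/(αH) = 0.18 / (2.8×10⁻⁴ × 2000) ≈ 0.3214 K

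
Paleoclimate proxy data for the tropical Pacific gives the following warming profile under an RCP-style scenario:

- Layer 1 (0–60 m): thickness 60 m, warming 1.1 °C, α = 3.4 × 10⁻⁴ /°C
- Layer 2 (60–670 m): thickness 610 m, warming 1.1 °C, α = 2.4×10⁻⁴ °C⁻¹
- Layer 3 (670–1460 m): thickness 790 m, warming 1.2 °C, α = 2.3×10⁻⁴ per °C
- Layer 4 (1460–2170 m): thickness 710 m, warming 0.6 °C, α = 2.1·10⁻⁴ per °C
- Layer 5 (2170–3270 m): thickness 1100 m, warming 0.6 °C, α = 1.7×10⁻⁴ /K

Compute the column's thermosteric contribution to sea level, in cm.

Δh ≈ 60.3 cm

3.4×10⁻⁴ × 1.1 × 60 = 0.02244 m
Layer 2: 1.1 × 610 × 2.4×10⁻⁴ = 0.16104 m
670–1460 m: 1.2 × 2.3×10⁻⁴ × 790 = 0.21804 m
1460–2170 m: 710 × 0.6 × 2.1×10⁻⁴ = 0.08946 m
2170–3270 m: 0.6 × 1100 × 1.7×10⁻⁴ = 0.11220 m
Δh = 0.02244 + 0.16104 + 0.21804 + 0.08946 + 0.11220 = 0.60318 m ≈ 60.3 cm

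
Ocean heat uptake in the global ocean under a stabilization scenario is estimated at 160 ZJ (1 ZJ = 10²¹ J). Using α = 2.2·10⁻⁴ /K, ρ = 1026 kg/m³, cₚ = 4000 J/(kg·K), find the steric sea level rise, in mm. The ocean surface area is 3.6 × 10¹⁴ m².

Per unit area: Q = 160×10²¹ / (3.6×10¹⁴) ≈ 4.444×10⁸ J/m²
Δh = αQ/(ρcₚ) = 2.2×10⁻⁴ × 4.444×10⁸ / (1026 × 4000) ≈ 0.023823 m

Δh = 23.8 mm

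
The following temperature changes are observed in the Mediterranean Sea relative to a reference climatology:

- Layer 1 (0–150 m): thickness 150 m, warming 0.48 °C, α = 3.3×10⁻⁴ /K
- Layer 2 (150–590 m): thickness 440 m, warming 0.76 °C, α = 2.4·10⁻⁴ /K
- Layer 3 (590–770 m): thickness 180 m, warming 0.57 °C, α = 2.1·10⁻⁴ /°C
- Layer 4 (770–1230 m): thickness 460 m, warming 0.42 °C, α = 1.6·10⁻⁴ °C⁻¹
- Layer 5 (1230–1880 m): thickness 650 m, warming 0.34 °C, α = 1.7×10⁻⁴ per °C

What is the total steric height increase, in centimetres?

0.48 × 3.3×10⁻⁴ × 150 = 0.02376 m
2.4×10⁻⁴ × 0.76 × 440 = 0.080256 m
Layer 3: 2.1×10⁻⁴ × 0.57 × 180 = 0.021546 m
770–1230 m: 0.42 × 1.6×10⁻⁴ × 460 = 0.030912 m
1230–1880 m: 650 × 1.7×10⁻⁴ × 0.34 = 0.03757 m
Δh = 0.02376 + 0.080256 + 0.021546 + 0.030912 + 0.03757 = 0.194044 m

Δh ≈ 19 cm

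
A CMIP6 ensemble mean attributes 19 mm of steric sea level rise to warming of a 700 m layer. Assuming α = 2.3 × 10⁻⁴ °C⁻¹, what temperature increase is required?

ΔT ≈ 0.118 K

ΔT = Δh/(αH) = 0.019 / (2.3×10⁻⁴ × 700) ≈ 0.1180 K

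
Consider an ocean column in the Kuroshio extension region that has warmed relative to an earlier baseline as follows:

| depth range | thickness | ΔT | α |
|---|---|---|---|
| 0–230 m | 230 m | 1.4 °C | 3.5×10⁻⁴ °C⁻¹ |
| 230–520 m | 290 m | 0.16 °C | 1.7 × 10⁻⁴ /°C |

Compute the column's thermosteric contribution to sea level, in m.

0.12 m

0–230 m: 3.5×10⁻⁴ × 230 × 1.4 = 0.11270 m
Layer 2: 0.16 × 1.7×10⁻⁴ × 290 = 0.007888 m
Δh = 0.11270 + 0.007888 = 0.120588 m ≈ 0.12 m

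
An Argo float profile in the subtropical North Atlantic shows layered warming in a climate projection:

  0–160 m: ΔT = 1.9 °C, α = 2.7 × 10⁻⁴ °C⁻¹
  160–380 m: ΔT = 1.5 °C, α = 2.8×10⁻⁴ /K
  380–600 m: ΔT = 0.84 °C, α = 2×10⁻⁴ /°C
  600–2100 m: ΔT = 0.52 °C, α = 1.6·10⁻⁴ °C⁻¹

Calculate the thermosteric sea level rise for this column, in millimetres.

0–160 m: 1.9 × 160 × 2.7×10⁻⁴ = 0.08208 m
1.5 × 220 × 2.8×10⁻⁴ = 0.09240 m
380–600 m: 2×10⁻⁴ × 0.84 × 220 = 0.03696 m
1500 × 0.52 × 1.6×10⁻⁴ = 0.12480 m
Δh = 0.08208 + 0.09240 + 0.03696 + 0.12480 = 0.33624 m

Δh ≈ 340 mm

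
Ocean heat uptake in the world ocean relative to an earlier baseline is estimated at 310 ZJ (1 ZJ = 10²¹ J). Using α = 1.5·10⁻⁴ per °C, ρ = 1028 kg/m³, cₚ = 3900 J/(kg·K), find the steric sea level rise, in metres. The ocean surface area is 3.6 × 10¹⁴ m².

0.032 m of thermosteric rise

Per unit area: Q = 310×10²¹ / (3.6×10¹⁴) ≈ 8.611×10⁸ J/m²
Δh = αQ/(ρcₚ) = 1.5×10⁻⁴ × 8.611×10⁸ / (1028 × 3900) ≈ 0.032217 m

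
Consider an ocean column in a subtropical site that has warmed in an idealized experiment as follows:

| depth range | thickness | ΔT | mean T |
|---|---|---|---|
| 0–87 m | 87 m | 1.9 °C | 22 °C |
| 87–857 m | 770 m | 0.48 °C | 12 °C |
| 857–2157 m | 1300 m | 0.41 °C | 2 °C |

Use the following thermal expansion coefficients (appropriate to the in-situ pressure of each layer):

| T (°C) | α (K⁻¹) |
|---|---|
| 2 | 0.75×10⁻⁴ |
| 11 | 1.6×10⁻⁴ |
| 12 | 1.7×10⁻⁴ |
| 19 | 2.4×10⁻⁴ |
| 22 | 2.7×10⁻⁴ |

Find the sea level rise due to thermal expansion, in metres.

Layer 1 at 22 °C → α = 2.7×10⁻⁴ K⁻¹
Layer 2 at 12 °C → α = 1.7×10⁻⁴ K⁻¹
Layer 3 at 2 °C → α = 0.75×10⁻⁴ K⁻¹
1.9 × 87 × 2.7×10⁻⁴ = 0.044631 m
Layer 2: 0.48 × 1.7×10⁻⁴ × 770 = 0.062832 m
Layer 3: 0.41 × 1300 × 0.75×10⁻⁴ = 0.039975 m
Δh = 0.044631 + 0.062832 + 0.039975 = 0.147438 m ≈ 0.147 m

0.147 m of thermosteric rise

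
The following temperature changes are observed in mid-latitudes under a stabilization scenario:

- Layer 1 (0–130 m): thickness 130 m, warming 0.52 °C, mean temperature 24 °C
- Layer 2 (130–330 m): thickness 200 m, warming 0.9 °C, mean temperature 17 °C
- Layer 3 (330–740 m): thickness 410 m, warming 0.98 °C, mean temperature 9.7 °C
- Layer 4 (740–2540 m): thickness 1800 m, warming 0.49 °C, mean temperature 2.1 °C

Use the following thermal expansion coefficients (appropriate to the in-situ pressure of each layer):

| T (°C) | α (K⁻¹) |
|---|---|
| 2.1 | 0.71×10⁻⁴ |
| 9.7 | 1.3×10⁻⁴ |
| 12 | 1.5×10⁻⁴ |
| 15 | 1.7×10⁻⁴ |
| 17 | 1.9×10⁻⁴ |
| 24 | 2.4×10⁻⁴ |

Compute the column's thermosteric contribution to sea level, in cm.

Δh ≈ 16.5 cm

Layer 1 at 24 °C → α = 2.4×10⁻⁴ K⁻¹
Layer 2 at 17 °C → α = 1.9×10⁻⁴ K⁻¹
Layer 3 at 9.7 °C → α = 1.3×10⁻⁴ K⁻¹
Layer 4 at 2.1 °C → α = 0.71×10⁻⁴ K⁻¹
Layer 1: 2.4×10⁻⁴ × 130 × 0.52 = 0.016224 m
Layer 2: 1.9×10⁻⁴ × 0.9 × 200 = 0.03420 m
410 × 1.3×10⁻⁴ × 0.98 = 0.052234 m
740–2540 m: 0.71×10⁻⁴ × 1800 × 0.49 = 0.062622 m
Δh = 0.016224 + 0.03420 + 0.052234 + 0.062622 = 0.16528 m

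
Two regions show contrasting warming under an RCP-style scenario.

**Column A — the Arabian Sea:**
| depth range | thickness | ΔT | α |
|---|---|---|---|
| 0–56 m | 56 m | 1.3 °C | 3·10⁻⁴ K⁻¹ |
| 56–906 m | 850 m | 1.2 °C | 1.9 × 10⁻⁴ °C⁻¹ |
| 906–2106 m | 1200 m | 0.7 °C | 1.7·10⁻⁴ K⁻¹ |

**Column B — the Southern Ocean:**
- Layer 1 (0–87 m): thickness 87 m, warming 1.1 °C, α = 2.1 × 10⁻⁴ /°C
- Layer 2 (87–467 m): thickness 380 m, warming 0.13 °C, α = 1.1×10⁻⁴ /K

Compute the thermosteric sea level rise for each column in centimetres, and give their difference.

Δh_A ≈ 35.8 cm, Δh_B ≈ 2.55 cm; difference ≈ 33.3 cm

A 0–56 m: 56 × 1.3 × 3×10⁻⁴ = 0.02184 m
A 56–906 m: 850 × 1.9×10⁻⁴ × 1.2 = 0.19380 m
A 1.7×10⁻⁴ × 1200 × 0.7 = 0.14280 m
A total: 0.35844 m
B 87 × 1.1 × 2.1×10⁻⁴ = 0.020097 m
B 1.1×10⁻⁴ × 380 × 0.13 = 0.005434 m
B total: 0.025531 m
Difference: 0.35844 − 0.025531 = 0.332909 m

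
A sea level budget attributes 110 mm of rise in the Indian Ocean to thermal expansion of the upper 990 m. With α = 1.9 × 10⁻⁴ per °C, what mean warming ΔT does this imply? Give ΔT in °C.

ΔT ≈ 0.58 °C

ΔT = Δh/(αH) = 0.11 / (1.9×10⁻⁴ × 990) ≈ 0.5848 °C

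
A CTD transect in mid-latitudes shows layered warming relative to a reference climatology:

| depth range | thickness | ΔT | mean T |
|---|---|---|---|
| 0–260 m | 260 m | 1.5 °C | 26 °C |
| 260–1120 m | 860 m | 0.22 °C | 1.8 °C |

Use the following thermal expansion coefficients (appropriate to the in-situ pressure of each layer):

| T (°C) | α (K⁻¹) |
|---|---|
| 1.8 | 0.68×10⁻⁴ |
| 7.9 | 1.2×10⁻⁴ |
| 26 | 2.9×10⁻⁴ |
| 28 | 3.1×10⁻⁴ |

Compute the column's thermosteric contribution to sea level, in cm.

Layer 1 at 26 °C → α = 2.9×10⁻⁴ K⁻¹
Layer 2 at 1.8 °C → α = 0.68×10⁻⁴ K⁻¹
2.9×10⁻⁴ × 1.5 × 260 = 0.11310 m
Layer 2: 860 × 0.68×10⁻⁴ × 0.22 = 0.0128656 m
Δh = 0.11310 + 0.0128656 = 0.1259656 m

12.6 cm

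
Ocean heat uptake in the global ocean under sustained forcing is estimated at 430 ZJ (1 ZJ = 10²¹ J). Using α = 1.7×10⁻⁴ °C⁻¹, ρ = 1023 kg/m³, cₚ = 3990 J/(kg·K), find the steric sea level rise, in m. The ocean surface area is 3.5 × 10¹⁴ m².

Per unit area: Q = 430×10²¹ / (3.5×10¹⁴) ≈ 1.229×10⁹ J/m²
Δh = αQ/(ρcₚ) = 1.7×10⁻⁴ × 1.229×10⁹ / (1023 × 3990) ≈ 0.051186 m

Δh ≈ 0.0512 m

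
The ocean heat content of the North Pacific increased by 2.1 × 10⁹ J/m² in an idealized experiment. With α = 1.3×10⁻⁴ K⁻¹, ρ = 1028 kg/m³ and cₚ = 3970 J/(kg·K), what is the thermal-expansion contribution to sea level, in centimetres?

Δh = αQ/(ρcₚ) = 1.3×10⁻⁴ × 2.1×10⁹ / (1028 × 3970) ≈ 0.066893 m

6.7 cm of thermosteric rise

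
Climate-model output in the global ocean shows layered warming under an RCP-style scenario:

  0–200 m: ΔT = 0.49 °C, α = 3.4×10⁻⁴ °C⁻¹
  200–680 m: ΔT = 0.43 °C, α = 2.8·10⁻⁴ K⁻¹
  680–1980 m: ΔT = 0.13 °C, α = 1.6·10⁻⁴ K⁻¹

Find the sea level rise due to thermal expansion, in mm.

Layer 1: 3.4×10⁻⁴ × 0.49 × 200 = 0.03332 m
200–680 m: 480 × 2.8×10⁻⁴ × 0.43 = 0.057792 m
Layer 3: 1.6×10⁻⁴ × 0.13 × 1300 = 0.02704 m
Δh = 0.03332 + 0.057792 + 0.02704 = 0.118152 m

120 mm of thermosteric rise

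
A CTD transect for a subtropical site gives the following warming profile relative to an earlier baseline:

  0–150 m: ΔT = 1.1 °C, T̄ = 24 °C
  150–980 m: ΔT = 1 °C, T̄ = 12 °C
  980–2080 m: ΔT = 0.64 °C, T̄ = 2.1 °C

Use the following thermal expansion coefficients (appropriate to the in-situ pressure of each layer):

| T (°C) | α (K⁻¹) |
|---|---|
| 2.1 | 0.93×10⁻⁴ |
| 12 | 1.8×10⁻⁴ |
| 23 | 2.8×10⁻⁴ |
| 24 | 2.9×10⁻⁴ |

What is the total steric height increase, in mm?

Δh = 263 mm

Layer 1 at 24 °C → α = 2.9×10⁻⁴ K⁻¹
Layer 2 at 12 °C → α = 1.8×10⁻⁴ K⁻¹
Layer 3 at 2.1 °C → α = 0.93×10⁻⁴ K⁻¹
Layer 1: 150 × 1.1 × 2.9×10⁻⁴ = 0.04785 m
150–980 m: 1 × 1.8×10⁻⁴ × 830 = 0.14940 m
980–2080 m: 0.93×10⁻⁴ × 0.64 × 1100 = 0.065472 m
Δh = 0.04785 + 0.14940 + 0.065472 = 0.262722 m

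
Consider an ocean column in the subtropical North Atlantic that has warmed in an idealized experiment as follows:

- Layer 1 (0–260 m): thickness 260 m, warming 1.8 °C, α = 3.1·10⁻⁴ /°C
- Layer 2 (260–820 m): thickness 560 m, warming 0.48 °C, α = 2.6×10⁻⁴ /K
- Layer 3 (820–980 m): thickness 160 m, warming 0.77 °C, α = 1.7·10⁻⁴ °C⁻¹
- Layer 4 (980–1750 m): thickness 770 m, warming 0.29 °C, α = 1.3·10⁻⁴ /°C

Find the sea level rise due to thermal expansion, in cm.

0–260 m: 1.8 × 3.1×10⁻⁴ × 260 = 0.14508 m
560 × 2.6×10⁻⁴ × 0.48 = 0.069888 m
160 × 0.77 × 1.7×10⁻⁴ = 0.020944 m
980–1750 m: 0.29 × 770 × 1.3×10⁻⁴ = 0.029029 m
Δh = 0.14508 + 0.069888 + 0.020944 + 0.029029 = 0.264941 m ≈ 26.5 cm

Δh ≈ 26.5 cm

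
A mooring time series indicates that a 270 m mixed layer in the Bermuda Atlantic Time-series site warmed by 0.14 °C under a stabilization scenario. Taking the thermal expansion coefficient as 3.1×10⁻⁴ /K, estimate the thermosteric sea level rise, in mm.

Δh = αΔT·H = 3.1×10⁻⁴ × 0.14 × 270 = 0.011718 m

Δh = 12 mm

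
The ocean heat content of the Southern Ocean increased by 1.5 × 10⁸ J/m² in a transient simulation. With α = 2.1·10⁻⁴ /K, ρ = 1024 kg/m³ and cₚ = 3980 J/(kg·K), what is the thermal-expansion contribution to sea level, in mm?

Δh = 7.73 mm

Δh = αQ/(ρcₚ) = 2.1×10⁻⁴ × 1.5×10⁸ / (1024 × 3980) ≈ 0.0077291 m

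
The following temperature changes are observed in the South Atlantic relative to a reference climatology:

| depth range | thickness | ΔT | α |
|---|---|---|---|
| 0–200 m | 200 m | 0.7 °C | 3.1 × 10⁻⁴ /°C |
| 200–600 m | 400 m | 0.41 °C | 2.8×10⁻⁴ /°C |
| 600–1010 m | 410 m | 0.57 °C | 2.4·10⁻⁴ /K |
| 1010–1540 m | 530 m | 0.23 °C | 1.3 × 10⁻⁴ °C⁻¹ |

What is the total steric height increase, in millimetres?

Δh = 160 mm

200 × 0.7 × 3.1×10⁻⁴ = 0.04340 m
400 × 2.8×10⁻⁴ × 0.41 = 0.04592 m
Layer 3: 0.57 × 410 × 2.4×10⁻⁴ = 0.056088 m
1010–1540 m: 530 × 0.23 × 1.3×10⁻⁴ = 0.015847 m
Δh = 0.04340 + 0.04592 + 0.056088 + 0.015847 = 0.161255 m ≈ 160 mm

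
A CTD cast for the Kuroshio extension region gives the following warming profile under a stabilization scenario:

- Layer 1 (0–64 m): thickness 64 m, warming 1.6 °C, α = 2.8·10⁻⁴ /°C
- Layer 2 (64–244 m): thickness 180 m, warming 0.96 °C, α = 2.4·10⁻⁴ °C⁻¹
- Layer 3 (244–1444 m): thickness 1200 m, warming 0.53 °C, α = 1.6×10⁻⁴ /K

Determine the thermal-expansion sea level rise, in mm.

64 × 2.8×10⁻⁴ × 1.6 = 0.028672 m
Layer 2: 0.96 × 180 × 2.4×10⁻⁴ = 0.041472 m
1.6×10⁻⁴ × 0.53 × 1200 = 0.10176 m
Δh = 0.028672 + 0.041472 + 0.10176 = 0.171904 m ≈ 172 mm

172 mm of thermosteric rise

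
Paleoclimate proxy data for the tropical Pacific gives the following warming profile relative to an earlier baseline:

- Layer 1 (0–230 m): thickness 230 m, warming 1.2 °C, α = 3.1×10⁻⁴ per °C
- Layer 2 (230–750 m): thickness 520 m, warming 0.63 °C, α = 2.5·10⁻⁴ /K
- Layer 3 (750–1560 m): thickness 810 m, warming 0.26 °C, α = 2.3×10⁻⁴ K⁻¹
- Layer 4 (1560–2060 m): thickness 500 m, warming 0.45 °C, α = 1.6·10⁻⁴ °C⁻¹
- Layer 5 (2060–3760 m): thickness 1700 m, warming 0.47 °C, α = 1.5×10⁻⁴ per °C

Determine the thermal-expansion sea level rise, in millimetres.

370 mm of thermosteric rise

Layer 1: 3.1×10⁻⁴ × 230 × 1.2 = 0.08556 m
230–750 m: 0.63 × 2.5×10⁻⁴ × 520 = 0.08190 m
750–1560 m: 810 × 2.3×10⁻⁴ × 0.26 = 0.048438 m
Layer 4: 1.6×10⁻⁴ × 0.45 × 500 = 0.03600 m
2060–3760 m: 0.47 × 1.5×10⁻⁴ × 1700 = 0.11985 m
Δh = 0.08556 + 0.08190 + 0.048438 + 0.03600 + 0.11985 = 0.371748 m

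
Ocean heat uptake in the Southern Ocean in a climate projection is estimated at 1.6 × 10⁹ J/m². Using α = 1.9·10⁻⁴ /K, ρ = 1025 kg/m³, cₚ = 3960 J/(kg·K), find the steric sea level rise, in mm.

Δh = αQ/(ρcₚ) = 1.9×10⁻⁴ × 1.6×10⁹ / (1025 × 3960) ≈ 0.074895 m

Δh ≈ 74.9 mm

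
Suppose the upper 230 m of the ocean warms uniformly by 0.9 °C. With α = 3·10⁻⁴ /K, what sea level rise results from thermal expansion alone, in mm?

62.1 mm

Δh = αΔT·H = 3×10⁻⁴ × 0.9 × 230 = 0.06210 m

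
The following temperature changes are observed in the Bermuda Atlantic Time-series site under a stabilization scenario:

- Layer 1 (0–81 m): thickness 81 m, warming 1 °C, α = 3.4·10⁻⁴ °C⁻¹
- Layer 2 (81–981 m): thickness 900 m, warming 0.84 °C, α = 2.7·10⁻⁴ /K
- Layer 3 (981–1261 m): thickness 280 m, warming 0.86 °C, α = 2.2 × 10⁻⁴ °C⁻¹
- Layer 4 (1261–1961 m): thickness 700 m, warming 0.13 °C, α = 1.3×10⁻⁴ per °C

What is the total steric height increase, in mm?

296 mm of thermosteric rise

Layer 1: 81 × 1 × 3.4×10⁻⁴ = 0.02754 m
Layer 2: 2.7×10⁻⁴ × 900 × 0.84 = 0.20412 m
280 × 0.86 × 2.2×10⁻⁴ = 0.052976 m
1.3×10⁻⁴ × 0.13 × 700 = 0.01183 m
Δh = 0.02754 + 0.20412 + 0.052976 + 0.01183 = 0.296466 m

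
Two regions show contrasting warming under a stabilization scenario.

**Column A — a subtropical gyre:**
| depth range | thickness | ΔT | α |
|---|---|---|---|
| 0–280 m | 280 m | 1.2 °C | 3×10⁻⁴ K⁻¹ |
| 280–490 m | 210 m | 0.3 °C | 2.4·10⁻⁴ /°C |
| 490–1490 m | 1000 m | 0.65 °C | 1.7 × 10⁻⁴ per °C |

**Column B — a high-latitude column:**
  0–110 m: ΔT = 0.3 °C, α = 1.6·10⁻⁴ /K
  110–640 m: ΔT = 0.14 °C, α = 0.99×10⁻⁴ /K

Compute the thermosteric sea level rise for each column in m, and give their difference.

A: 0.23 m; B: 0.013 m; difference 0.21 m

A Layer 1: 1.2 × 280 × 3×10⁻⁴ = 0.10080 m
A 0.3 × 210 × 2.4×10⁻⁴ = 0.01512 m
A Layer 3: 0.65 × 1.7×10⁻⁴ × 1000 = 0.11050 m
A total: 0.22642 m
B Layer 1: 110 × 1.6×10⁻⁴ × 0.3 = 0.00528 m
B 110–640 m: 0.99×10⁻⁴ × 530 × 0.14 = 0.0073458 m
B total: 0.0126258 m
Difference: 0.22642 − 0.0126258 = 0.2137942 m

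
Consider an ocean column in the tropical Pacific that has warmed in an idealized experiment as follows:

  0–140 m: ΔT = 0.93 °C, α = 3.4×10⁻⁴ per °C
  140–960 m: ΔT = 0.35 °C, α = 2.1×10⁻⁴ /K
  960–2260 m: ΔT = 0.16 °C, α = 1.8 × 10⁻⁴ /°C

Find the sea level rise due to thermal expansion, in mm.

Layer 1: 140 × 0.93 × 3.4×10⁻⁴ = 0.044268 m
2.1×10⁻⁴ × 820 × 0.35 = 0.06027 m
Layer 3: 1300 × 1.8×10⁻⁴ × 0.16 = 0.03744 m
Δh = 0.044268 + 0.06027 + 0.03744 = 0.141978 m

Δh ≈ 142 mm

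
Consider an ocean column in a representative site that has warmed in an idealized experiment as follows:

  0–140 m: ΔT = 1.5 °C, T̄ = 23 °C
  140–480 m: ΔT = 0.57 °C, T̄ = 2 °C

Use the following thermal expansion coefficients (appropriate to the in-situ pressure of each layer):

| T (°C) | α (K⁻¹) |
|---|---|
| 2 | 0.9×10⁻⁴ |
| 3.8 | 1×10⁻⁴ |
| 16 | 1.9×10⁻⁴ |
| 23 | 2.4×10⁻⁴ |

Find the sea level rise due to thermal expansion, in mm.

68 mm of thermosteric rise

Layer 1 at 23 °C → α = 2.4×10⁻⁴ K⁻¹
Layer 2 at 2 °C → α = 0.9×10⁻⁴ K⁻¹
140 × 2.4×10⁻⁴ × 1.5 = 0.05040 m
Layer 2: 340 × 0.9×10⁻⁴ × 0.57 = 0.017442 m
Δh = 0.05040 + 0.017442 = 0.067842 m ≈ 68 mm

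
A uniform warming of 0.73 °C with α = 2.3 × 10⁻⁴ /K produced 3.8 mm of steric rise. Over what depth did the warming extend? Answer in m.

H = Δh/(αΔT) = 0.0038 / (2.3×10⁻⁴ × 0.73) ≈ 22.63 m

about 23 m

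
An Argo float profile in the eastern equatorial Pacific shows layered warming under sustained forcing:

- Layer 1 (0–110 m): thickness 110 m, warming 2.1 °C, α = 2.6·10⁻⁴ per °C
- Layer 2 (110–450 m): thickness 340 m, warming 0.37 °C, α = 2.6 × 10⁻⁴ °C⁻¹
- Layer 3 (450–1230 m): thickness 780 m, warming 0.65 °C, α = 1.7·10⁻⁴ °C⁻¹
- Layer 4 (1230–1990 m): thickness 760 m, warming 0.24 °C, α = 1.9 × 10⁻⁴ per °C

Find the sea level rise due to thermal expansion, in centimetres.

0–110 m: 110 × 2.6×10⁻⁴ × 2.1 = 0.06006 m
110–450 m: 340 × 0.37 × 2.6×10⁻⁴ = 0.032708 m
450–1230 m: 780 × 1.7×10⁻⁴ × 0.65 = 0.08619 m
760 × 0.24 × 1.9×10⁻⁴ = 0.034656 m
Δh = 0.06006 + 0.032708 + 0.08619 + 0.034656 = 0.213614 m

about 21 cm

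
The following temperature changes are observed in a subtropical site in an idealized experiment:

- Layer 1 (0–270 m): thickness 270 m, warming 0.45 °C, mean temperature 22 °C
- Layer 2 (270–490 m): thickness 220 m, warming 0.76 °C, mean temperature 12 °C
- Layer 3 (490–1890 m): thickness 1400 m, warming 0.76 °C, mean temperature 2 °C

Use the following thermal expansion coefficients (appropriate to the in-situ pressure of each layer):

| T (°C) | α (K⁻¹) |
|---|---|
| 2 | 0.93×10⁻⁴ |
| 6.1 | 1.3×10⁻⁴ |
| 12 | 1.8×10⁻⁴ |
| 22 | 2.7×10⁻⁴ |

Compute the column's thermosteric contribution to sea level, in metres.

0.16 m

Layer 1 at 22 °C → α = 2.7×10⁻⁴ K⁻¹
Layer 2 at 12 °C → α = 1.8×10⁻⁴ K⁻¹
Layer 3 at 2 °C → α = 0.93×10⁻⁴ K⁻¹
Layer 1: 2.7×10⁻⁴ × 0.45 × 270 = 0.032805 m
270–490 m: 0.76 × 1.8×10⁻⁴ × 220 = 0.030096 m
490–1890 m: 0.93×10⁻⁴ × 0.76 × 1400 = 0.098952 m
Δh = 0.032805 + 0.030096 + 0.098952 = 0.161853 m ≈ 0.16 m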